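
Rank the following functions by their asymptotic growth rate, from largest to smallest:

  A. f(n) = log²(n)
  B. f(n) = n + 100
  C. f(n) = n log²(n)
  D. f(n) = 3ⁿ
D > C > B > A

Comparing growth rates:
D = 3ⁿ is O(3ⁿ)
C = n log²(n) is O(n log² n)
B = n + 100 is O(n)
A = log²(n) is O(log² n)

Therefore, the order from fastest to slowest is: D > C > B > A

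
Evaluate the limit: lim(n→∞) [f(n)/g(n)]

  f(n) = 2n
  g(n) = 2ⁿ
0

Since 2n (O(n)) grows slower than 2ⁿ (O(2ⁿ)),
the ratio f(n)/g(n) → 0 as n → ∞.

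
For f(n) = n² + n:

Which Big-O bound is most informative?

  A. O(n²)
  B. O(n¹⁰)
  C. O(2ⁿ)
A

f(n) = n² + n is O(n²).
All listed options are valid Big-O bounds (upper bounds),
but O(n²) is the tightest (smallest valid bound).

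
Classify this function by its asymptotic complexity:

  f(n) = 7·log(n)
O(log n)

The dominant term in 7·log(n) is 7·log(n), which is Θ(log n).
Constants are absorbed, so the tightest bound is O(log n).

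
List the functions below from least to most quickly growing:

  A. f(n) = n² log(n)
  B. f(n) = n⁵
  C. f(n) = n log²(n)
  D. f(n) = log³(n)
D < C < A < B

Comparing growth rates:
D = log³(n) is O(log³ n)
C = n log²(n) is O(n log² n)
A = n² log(n) is O(n² log n)
B = n⁵ is O(n⁵)

Therefore, the order from slowest to fastest is: D < C < A < B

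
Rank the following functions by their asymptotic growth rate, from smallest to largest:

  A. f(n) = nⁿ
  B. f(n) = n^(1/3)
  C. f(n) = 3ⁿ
B < C < A

Comparing growth rates:
B = n^(1/3) is O(n^(1/3))
C = 3ⁿ is O(3ⁿ)
A = nⁿ is O(nⁿ)

Therefore, the order from slowest to fastest is: B < C < A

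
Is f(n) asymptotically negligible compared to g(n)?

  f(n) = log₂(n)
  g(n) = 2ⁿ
True

f(n) = log₂(n) is O(log n), and g(n) = 2ⁿ is O(2ⁿ).
Since O(log n) grows strictly slower than O(2ⁿ), f(n) = o(g(n)) is true.
This means lim(n→∞) f(n)/g(n) = 0.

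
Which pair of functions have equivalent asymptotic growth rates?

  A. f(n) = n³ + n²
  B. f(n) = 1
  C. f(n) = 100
B and C

Examining each function:
  A. n³ + n² is O(n³)
  B. 1 is O(1)
  C. 100 is O(1)

Functions B and C both have the same complexity class.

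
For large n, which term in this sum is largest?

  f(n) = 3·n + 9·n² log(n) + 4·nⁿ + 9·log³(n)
4·nⁿ

Looking at each term:
  - 3·n is O(n)
  - 9·n² log(n) is O(n² log n)
  - 4·nⁿ is O(nⁿ)
  - 9·log³(n) is O(log³ n)

The term 4·nⁿ (O(nⁿ)) grows fastest and dominates all others.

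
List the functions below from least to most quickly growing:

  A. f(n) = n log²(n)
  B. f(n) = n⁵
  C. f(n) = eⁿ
A < B < C

Comparing growth rates:
A = n log²(n) is O(n log² n)
B = n⁵ is O(n⁵)
C = eⁿ is O(eⁿ)

Therefore, the order from slowest to fastest is: A < B < C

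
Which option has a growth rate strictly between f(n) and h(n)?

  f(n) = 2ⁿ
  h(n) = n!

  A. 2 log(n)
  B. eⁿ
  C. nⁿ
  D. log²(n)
B

We need g(n) with 2ⁿ = o(g(n)) and g(n) = o(n!), i.e. O(2ⁿ) ≺ g ≺ O(n!).
Check each option:
  A. 2 log(n) — O(log n) does not grow strictly faster than f(n)
  B. eⁿ — O(eⁿ) is strictly between O(2ⁿ) and O(n!) ✓
  C. nⁿ — O(nⁿ) does not grow strictly slower than h(n)
  D. log²(n) — O(log² n) does not grow strictly faster than f(n)

Only option B (eⁿ) lies strictly between.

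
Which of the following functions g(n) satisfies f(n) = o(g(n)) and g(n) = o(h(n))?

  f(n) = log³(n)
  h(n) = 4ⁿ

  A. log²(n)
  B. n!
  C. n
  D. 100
C

We need g(n) with log³(n) = o(g(n)) and g(n) = o(4ⁿ), i.e. O(log³ n) ≺ g ≺ O(4ⁿ).
Check each option:
  A. log²(n) — O(log² n) does not grow strictly faster than f(n)
  B. n! — O(n!) does not grow strictly slower than h(n)
  C. n — O(n) is strictly between O(log³ n) and O(4ⁿ) ✓
  D. 100 — O(1) does not grow strictly faster than f(n)

Only option C (n) lies strictly between.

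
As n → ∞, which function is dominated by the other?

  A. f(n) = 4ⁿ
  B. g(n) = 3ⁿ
B

f(n) = 4ⁿ is O(4ⁿ), while g(n) = 3ⁿ is O(3ⁿ).
Since O(3ⁿ) grows slower than O(4ⁿ), g(n) is dominated.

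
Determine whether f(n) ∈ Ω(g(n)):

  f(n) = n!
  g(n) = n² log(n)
True

f(n) = n! is O(n!), and g(n) = n² log(n) is O(n² log n).
Since O(n!) grows at least as fast as O(n² log n), f(n) = Ω(g(n)) is true.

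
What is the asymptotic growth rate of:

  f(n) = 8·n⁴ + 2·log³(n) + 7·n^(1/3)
Θ(n⁴)

Order the terms by growth rate: 2·log³(n) ≺ 7·n^(1/3) ≺ 8·n⁴.
The fastest-growing term 8·n⁴ dominates as n → ∞; dropping its constant factor gives Θ(n⁴).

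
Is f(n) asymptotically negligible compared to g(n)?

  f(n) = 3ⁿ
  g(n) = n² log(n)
False

f(n) = 3ⁿ is O(3ⁿ), and g(n) = n² log(n) is O(n² log n).
Since O(3ⁿ) grows faster than or equal to O(n² log n), f(n) = o(g(n)) is false.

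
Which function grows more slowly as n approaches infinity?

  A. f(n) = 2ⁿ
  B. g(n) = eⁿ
A

f(n) = 2ⁿ is O(2ⁿ), while g(n) = eⁿ is O(eⁿ).
Since O(2ⁿ) grows slower than O(eⁿ), f(n) is dominated.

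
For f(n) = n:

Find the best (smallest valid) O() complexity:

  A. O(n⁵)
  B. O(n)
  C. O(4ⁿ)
B

f(n) = n is O(n).
All listed options are valid Big-O bounds (upper bounds),
but O(n) is the tightest (smallest valid bound).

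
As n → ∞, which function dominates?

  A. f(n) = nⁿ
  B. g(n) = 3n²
A

f(n) = nⁿ is O(nⁿ), while g(n) = 3n² is O(n²).
Since O(nⁿ) grows faster than O(n²), f(n) dominates.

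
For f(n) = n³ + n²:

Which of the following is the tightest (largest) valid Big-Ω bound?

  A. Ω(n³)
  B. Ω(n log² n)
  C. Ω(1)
A

f(n) = n³ + n² is Ω(n³).
All listed options are valid Big-Ω bounds (lower bounds),
but Ω(n³) is the tightest (largest valid bound).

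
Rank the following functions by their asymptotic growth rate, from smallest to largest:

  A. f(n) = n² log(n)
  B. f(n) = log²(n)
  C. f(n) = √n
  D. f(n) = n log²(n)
B < C < D < A

Comparing growth rates:
B = log²(n) is O(log² n)
C = √n is O(√n)
D = n log²(n) is O(n log² n)
A = n² log(n) is O(n² log n)

Therefore, the order from slowest to fastest is: B < C < D < A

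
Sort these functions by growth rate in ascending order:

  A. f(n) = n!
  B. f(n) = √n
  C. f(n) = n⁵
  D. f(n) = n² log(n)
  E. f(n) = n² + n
B < E < D < C < A

Comparing growth rates:
B = √n is O(√n)
E = n² + n is O(n²)
D = n² log(n) is O(n² log n)
C = n⁵ is O(n⁵)
A = n! is O(n!)

Therefore, the order from slowest to fastest is: B < E < D < C < A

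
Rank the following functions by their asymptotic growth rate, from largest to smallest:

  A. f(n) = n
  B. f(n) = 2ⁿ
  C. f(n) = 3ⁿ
C > B > A

Comparing growth rates:
C = 3ⁿ is O(3ⁿ)
B = 2ⁿ is O(2ⁿ)
A = n is O(n)

Therefore, the order from fastest to slowest is: C > B > A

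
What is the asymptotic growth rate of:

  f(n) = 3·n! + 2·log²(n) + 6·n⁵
Θ(n!)

Order the terms by growth rate: 2·log²(n) ≺ 6·n⁵ ≺ 3·n!.
The fastest-growing term 3·n! dominates as n → ∞; dropping its constant factor gives Θ(n!).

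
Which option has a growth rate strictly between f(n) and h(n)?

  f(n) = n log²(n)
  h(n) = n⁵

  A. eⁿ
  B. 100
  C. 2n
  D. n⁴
D

We need g(n) with n log²(n) = o(g(n)) and g(n) = o(n⁵), i.e. O(n log² n) ≺ g ≺ O(n⁵).
Check each option:
  A. eⁿ — O(eⁿ) does not grow strictly slower than h(n)
  B. 100 — O(1) does not grow strictly faster than f(n)
  C. 2n — O(n) does not grow strictly faster than f(n)
  D. n⁴ — O(n⁴) is strictly between O(n log² n) and O(n⁵) ✓

Only option D (n⁴) lies strictly between.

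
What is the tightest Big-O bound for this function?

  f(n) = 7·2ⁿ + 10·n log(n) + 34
O(2ⁿ)

The dominant term in 7·2ⁿ + 10·n log(n) + 34 is 7·2ⁿ, which is Θ(2ⁿ).
Lower-order terms (10·n log(n), 34) are asymptotically negligible.
Constants are absorbed, so the tightest bound is O(2ⁿ).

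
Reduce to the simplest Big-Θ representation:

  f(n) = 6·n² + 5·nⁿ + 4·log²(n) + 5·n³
Θ(nⁿ)

Order the terms by growth rate: 4·log²(n) ≺ 6·n² ≺ 5·n³ ≺ 5·nⁿ.
The fastest-growing term 5·nⁿ dominates as n → ∞; dropping its constant factor gives Θ(nⁿ).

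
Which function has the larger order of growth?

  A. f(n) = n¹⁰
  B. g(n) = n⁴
A

f(n) = n¹⁰ is O(n¹⁰), while g(n) = n⁴ is O(n⁴).
Since O(n¹⁰) grows faster than O(n⁴), f(n) dominates.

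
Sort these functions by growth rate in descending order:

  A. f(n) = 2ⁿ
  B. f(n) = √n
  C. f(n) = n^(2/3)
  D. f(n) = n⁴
A > D > C > B

Comparing growth rates:
A = 2ⁿ is O(2ⁿ)
D = n⁴ is O(n⁴)
C = n^(2/3) is O(n^(2/3))
B = √n is O(√n)

Therefore, the order from fastest to slowest is: A > D > C > B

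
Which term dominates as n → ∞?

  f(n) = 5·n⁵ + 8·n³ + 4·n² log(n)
5·n⁵

Looking at each term:
  - 5·n⁵ is O(n⁵)
  - 8·n³ is O(n³)
  - 4·n² log(n) is O(n² log n)

The term 5·n⁵ (O(n⁵)) grows fastest and dominates all others.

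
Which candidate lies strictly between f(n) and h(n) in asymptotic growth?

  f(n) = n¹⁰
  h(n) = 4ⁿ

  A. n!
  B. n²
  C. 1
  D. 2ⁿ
D

We need g(n) with n¹⁰ = o(g(n)) and g(n) = o(4ⁿ), i.e. O(n¹⁰) ≺ g ≺ O(4ⁿ).
Check each option:
  A. n! — O(n!) does not grow strictly slower than h(n)
  B. n² — O(n²) does not grow strictly faster than f(n)
  C. 1 — O(1) does not grow strictly faster than f(n)
  D. 2ⁿ — O(2ⁿ) is strictly between O(n¹⁰) and O(4ⁿ) ✓

Only option D (2ⁿ) lies strictly between.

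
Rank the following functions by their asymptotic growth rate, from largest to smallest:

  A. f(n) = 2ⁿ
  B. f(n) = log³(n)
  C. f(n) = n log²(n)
A > C > B

Comparing growth rates:
A = 2ⁿ is O(2ⁿ)
C = n log²(n) is O(n log² n)
B = log³(n) is O(log³ n)

Therefore, the order from fastest to slowest is: A > C > B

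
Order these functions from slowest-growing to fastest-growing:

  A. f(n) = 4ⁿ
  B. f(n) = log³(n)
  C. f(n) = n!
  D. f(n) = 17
D < B < A < C

Comparing growth rates:
D = 17 is O(1)
B = log³(n) is O(log³ n)
A = 4ⁿ is O(4ⁿ)
C = n! is O(n!)

Therefore, the order from slowest to fastest is: D < B < A < C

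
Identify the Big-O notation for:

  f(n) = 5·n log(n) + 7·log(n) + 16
O(n log n)

The dominant term in 5·n log(n) + 7·log(n) + 16 is 5·n log(n), which is Θ(n log n).
Lower-order terms (7·log(n), 16) are asymptotically negligible.
Constants are absorbed, so the tightest bound is O(n log n).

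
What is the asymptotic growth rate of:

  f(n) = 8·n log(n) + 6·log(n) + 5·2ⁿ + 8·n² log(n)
Θ(2ⁿ)

Order the terms by growth rate: 6·log(n) ≺ 8·n log(n) ≺ 8·n² log(n) ≺ 5·2ⁿ.
The fastest-growing term 5·2ⁿ dominates as n → ∞; dropping its constant factor gives Θ(2ⁿ).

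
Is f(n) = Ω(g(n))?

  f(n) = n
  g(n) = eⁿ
False

f(n) = n is O(n), and g(n) = eⁿ is O(eⁿ).
Since O(n) grows slower than O(eⁿ), f(n) = Ω(g(n)) is false.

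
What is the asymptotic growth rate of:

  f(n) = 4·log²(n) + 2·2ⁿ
Θ(2ⁿ)

Order the terms by growth rate: 4·log²(n) ≺ 2·2ⁿ.
The fastest-growing term 2·2ⁿ dominates as n → ∞; dropping its constant factor gives Θ(2ⁿ).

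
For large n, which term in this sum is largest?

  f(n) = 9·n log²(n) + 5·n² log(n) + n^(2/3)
5·n² log(n)

Looking at each term:
  - 9·n log²(n) is O(n log² n)
  - 5·n² log(n) is O(n² log n)
  - n^(2/3) is O(n^(2/3))

The term 5·n² log(n) (O(n² log n)) grows fastest and dominates all others.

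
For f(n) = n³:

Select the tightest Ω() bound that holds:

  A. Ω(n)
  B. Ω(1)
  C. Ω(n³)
C

f(n) = n³ is Ω(n³).
All listed options are valid Big-Ω bounds (lower bounds),
but Ω(n³) is the tightest (largest valid bound).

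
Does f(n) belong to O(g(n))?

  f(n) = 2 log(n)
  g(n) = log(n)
True

f(n) = 2 log(n) and g(n) = log(n) are both O(log n).
Big-O permits equal growth rates (f ≤ c·g for some c), so f(n) = O(g(n)) is true.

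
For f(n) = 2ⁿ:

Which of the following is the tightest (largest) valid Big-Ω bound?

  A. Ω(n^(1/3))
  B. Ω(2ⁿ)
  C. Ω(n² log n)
B

f(n) = 2ⁿ is Ω(2ⁿ).
All listed options are valid Big-Ω bounds (lower bounds),
but Ω(2ⁿ) is the tightest (largest valid bound).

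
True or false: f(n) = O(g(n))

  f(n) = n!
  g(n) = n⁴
False

f(n) = n! is O(n!), and g(n) = n⁴ is O(n⁴).
Since O(n!) grows faster than O(n⁴), f(n) = O(g(n)) is false.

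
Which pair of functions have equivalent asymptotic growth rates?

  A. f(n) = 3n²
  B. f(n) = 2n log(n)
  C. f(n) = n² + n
A and C

Examining each function:
  A. 3n² is O(n²)
  B. 2n log(n) is O(n log n)
  C. n² + n is O(n²)

Functions A and C both have the same complexity class.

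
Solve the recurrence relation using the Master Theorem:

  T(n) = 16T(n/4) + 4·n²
Θ(n² log n)

Master Theorem: a = 16, b = 4, f(n) = 4·n².
Compute the critical exponent d = log₄(16) = 2.
Compare f(n) = Θ(n²) against n^d:
  k = 2 = d, so f(n) = Θ(n^d) — Case 2.
  Work is balanced across levels: T(n) = Θ(n^d log n) = Θ(n² log n).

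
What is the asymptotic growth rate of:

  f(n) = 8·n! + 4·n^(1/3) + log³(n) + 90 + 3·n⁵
Θ(n!)

Order the terms by growth rate: 90 ≺ log³(n) ≺ 4·n^(1/3) ≺ 3·n⁵ ≺ 8·n!.
The fastest-growing term 8·n! dominates as n → ∞; dropping its constant factor gives Θ(n!).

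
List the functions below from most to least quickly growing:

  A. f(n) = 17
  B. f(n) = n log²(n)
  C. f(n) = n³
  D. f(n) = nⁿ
D > C > B > A

Comparing growth rates:
D = nⁿ is O(nⁿ)
C = n³ is O(n³)
B = n log²(n) is O(n log² n)
A = 17 is O(1)

Therefore, the order from fastest to slowest is: D > C > B > A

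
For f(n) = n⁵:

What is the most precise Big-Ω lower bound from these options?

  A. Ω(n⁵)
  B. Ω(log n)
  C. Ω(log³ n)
A

f(n) = n⁵ is Ω(n⁵).
All listed options are valid Big-Ω bounds (lower bounds),
but Ω(n⁵) is the tightest (largest valid bound).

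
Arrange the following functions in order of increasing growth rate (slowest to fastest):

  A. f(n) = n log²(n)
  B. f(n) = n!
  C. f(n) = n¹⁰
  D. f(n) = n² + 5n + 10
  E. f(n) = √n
E < A < D < C < B

Comparing growth rates:
E = √n is O(√n)
A = n log²(n) is O(n log² n)
D = n² + 5n + 10 is O(n²)
C = n¹⁰ is O(n¹⁰)
B = n! is O(n!)

Therefore, the order from slowest to fastest is: E < A < D < C < B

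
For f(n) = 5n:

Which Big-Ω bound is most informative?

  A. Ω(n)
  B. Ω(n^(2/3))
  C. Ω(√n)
A

f(n) = 5n is Ω(n).
All listed options are valid Big-Ω bounds (lower bounds),
but Ω(n) is the tightest (largest valid bound).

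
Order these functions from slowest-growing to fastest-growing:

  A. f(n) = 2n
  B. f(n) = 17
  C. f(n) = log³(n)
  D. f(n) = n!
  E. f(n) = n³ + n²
B < C < A < E < D

Comparing growth rates:
B = 17 is O(1)
C = log³(n) is O(log³ n)
A = 2n is O(n)
E = n³ + n² is O(n³)
D = n! is O(n!)

Therefore, the order from slowest to fastest is: B < C < A < E < D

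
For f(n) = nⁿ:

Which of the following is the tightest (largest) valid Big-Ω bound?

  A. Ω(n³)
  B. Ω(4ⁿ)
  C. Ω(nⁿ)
C

f(n) = nⁿ is Ω(nⁿ).
All listed options are valid Big-Ω bounds (lower bounds),
but Ω(nⁿ) is the tightest (largest valid bound).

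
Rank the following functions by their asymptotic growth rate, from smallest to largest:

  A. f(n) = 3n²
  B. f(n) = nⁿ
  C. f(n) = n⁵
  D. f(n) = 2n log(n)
D < A < C < B

Comparing growth rates:
D = 2n log(n) is O(n log n)
A = 3n² is O(n²)
C = n⁵ is O(n⁵)
B = nⁿ is O(nⁿ)

Therefore, the order from slowest to fastest is: D < A < C < B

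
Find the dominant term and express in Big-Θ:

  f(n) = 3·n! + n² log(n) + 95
Θ(n!)

Order the terms by growth rate: 95 ≺ n² log(n) ≺ 3·n!.
The fastest-growing term 3·n! dominates as n → ∞; dropping its constant factor gives Θ(n!).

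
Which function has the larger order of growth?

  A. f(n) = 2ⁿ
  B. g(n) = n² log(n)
A

f(n) = 2ⁿ is O(2ⁿ), while g(n) = n² log(n) is O(n² log n).
Since O(2ⁿ) grows faster than O(n² log n), f(n) dominates.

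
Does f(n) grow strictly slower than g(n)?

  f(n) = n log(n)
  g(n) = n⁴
True

f(n) = n log(n) is O(n log n), and g(n) = n⁴ is O(n⁴).
Since O(n log n) grows strictly slower than O(n⁴), f(n) = o(g(n)) is true.
This means lim(n→∞) f(n)/g(n) = 0.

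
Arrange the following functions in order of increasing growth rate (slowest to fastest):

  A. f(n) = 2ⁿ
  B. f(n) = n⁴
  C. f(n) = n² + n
C < B < A

Comparing growth rates:
C = n² + n is O(n²)
B = n⁴ is O(n⁴)
A = 2ⁿ is O(2ⁿ)

Therefore, the order from slowest to fastest is: C < B < A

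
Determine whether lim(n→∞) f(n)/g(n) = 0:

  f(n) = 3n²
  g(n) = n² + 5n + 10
False

f(n) = 3n² is O(n²), and g(n) = n² + 5n + 10 is O(n²).
Since they have the same growth rate, f(n) = o(g(n)) is false.
(f = o(g) requires f to grow strictly slower, not equal.)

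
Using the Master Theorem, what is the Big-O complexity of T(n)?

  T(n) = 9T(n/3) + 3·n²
Θ(n² log n)

Master Theorem: a = 9, b = 3, f(n) = 3·n².
Compute the critical exponent d = log₃(9) = 2.
Compare f(n) = Θ(n²) against n^d:
  k = 2 = d, so f(n) = Θ(n^d) — Case 2.
  Work is balanced across levels: T(n) = Θ(n^d log n) = Θ(n² log n).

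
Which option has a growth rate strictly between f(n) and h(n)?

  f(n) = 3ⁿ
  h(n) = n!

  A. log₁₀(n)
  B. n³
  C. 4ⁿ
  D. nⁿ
C

We need g(n) with 3ⁿ = o(g(n)) and g(n) = o(n!), i.e. O(3ⁿ) ≺ g ≺ O(n!).
Check each option:
  A. log₁₀(n) — O(log n) does not grow strictly faster than f(n)
  B. n³ — O(n³) does not grow strictly faster than f(n)
  C. 4ⁿ — O(4ⁿ) is strictly between O(3ⁿ) and O(n!) ✓
  D. nⁿ — O(nⁿ) does not grow strictly slower than h(n)

Only option C (4ⁿ) lies strictly between.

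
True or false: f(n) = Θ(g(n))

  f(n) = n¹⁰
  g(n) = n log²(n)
False

f(n) = n¹⁰ is O(n¹⁰), and g(n) = n log²(n) is O(n log² n).
Since they have different growth rates, f(n) = Θ(g(n)) is false.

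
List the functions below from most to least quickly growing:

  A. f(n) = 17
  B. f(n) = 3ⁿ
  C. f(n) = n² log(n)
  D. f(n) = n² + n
B > C > D > A

Comparing growth rates:
B = 3ⁿ is O(3ⁿ)
C = n² log(n) is O(n² log n)
D = n² + n is O(n²)
A = 17 is O(1)

Therefore, the order from fastest to slowest is: B > C > D > A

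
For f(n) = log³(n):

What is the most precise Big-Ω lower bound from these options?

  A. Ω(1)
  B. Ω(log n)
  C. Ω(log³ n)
C

f(n) = log³(n) is Ω(log³ n).
All listed options are valid Big-Ω bounds (lower bounds),
but Ω(log³ n) is the tightest (largest valid bound).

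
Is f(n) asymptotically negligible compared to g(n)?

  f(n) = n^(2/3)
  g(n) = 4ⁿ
True

f(n) = n^(2/3) is O(n^(2/3)), and g(n) = 4ⁿ is O(4ⁿ).
Since O(n^(2/3)) grows strictly slower than O(4ⁿ), f(n) = o(g(n)) is true.
This means lim(n→∞) f(n)/g(n) = 0.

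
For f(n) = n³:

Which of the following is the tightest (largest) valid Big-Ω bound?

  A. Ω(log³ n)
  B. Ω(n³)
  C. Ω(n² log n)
B

f(n) = n³ is Ω(n³).
All listed options are valid Big-Ω bounds (lower bounds),
but Ω(n³) is the tightest (largest valid bound).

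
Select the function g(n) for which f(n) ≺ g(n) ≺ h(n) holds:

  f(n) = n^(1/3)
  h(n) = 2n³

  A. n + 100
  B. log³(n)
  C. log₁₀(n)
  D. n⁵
A

We need g(n) with n^(1/3) = o(g(n)) and g(n) = o(2n³), i.e. O(n^(1/3)) ≺ g ≺ O(n³).
Check each option:
  A. n + 100 — O(n) is strictly between O(n^(1/3)) and O(n³) ✓
  B. log³(n) — O(log³ n) does not grow strictly faster than f(n)
  C. log₁₀(n) — O(log n) does not grow strictly faster than f(n)
  D. n⁵ — O(n⁵) does not grow strictly slower than h(n)

Only option A (n + 100) lies strictly between.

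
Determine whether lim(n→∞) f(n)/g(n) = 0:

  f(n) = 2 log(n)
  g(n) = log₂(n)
False

f(n) = 2 log(n) is O(log n), and g(n) = log₂(n) is O(log n).
Since they have the same growth rate, f(n) = o(g(n)) is false.
(f = o(g) requires f to grow strictly slower, not equal.)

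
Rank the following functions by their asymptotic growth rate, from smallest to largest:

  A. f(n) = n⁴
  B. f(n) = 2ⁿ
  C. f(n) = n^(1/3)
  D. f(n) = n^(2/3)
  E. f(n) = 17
E < C < D < A < B

Comparing growth rates:
E = 17 is O(1)
C = n^(1/3) is O(n^(1/3))
D = n^(2/3) is O(n^(2/3))
A = n⁴ is O(n⁴)
B = 2ⁿ is O(2ⁿ)

Therefore, the order from slowest to fastest is: E < C < D < A < B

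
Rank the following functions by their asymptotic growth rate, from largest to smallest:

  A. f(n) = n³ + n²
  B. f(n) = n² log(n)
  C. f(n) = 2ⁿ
C > A > B

Comparing growth rates:
C = 2ⁿ is O(2ⁿ)
A = n³ + n² is O(n³)
B = n² log(n) is O(n² log n)

Therefore, the order from fastest to slowest is: C > A > B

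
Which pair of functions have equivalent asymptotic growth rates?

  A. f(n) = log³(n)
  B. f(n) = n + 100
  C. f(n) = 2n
B and C

Examining each function:
  A. log³(n) is O(log³ n)
  B. n + 100 is O(n)
  C. 2n is O(n)

Functions B and C both have the same complexity class.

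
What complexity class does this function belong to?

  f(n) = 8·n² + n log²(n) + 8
O(n²)

The dominant term in 8·n² + n log²(n) + 8 is 8·n², which is Θ(n²).
Lower-order terms (n log²(n), 8) are asymptotically negligible.
Constants are absorbed, so the tightest bound is O(n²).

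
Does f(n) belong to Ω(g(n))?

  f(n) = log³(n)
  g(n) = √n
False

f(n) = log³(n) is O(log³ n), and g(n) = √n is O(√n).
Since O(log³ n) grows slower than O(√n), f(n) = Ω(g(n)) is false.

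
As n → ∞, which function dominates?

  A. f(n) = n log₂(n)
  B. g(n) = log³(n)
A

f(n) = n log₂(n) is O(n log n), while g(n) = log³(n) is O(log³ n).
Since O(n log n) grows faster than O(log³ n), f(n) dominates.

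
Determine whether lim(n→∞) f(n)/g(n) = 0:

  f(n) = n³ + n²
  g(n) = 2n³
False

f(n) = n³ + n² is O(n³), and g(n) = 2n³ is O(n³).
Since they have the same growth rate, f(n) = o(g(n)) is false.
(f = o(g) requires f to grow strictly slower, not equal.)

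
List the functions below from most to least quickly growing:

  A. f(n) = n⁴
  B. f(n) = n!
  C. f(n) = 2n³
B > A > C

Comparing growth rates:
B = n! is O(n!)
A = n⁴ is O(n⁴)
C = 2n³ is O(n³)

Therefore, the order from fastest to slowest is: B > A > C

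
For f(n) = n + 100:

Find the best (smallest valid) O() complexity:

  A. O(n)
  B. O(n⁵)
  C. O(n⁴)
A

f(n) = n + 100 is O(n).
All listed options are valid Big-O bounds (upper bounds),
but O(n) is the tightest (smallest valid bound).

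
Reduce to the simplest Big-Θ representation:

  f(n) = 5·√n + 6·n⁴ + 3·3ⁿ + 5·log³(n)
Θ(3ⁿ)

Order the terms by growth rate: 5·log³(n) ≺ 5·√n ≺ 6·n⁴ ≺ 3·3ⁿ.
The fastest-growing term 3·3ⁿ dominates as n → ∞; dropping its constant factor gives Θ(3ⁿ).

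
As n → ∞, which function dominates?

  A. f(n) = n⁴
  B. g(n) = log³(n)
A

f(n) = n⁴ is O(n⁴), while g(n) = log³(n) is O(log³ n).
Since O(n⁴) grows faster than O(log³ n), f(n) dominates.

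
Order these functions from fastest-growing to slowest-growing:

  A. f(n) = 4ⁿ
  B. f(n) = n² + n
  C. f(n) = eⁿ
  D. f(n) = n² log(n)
A > C > D > B

Comparing growth rates:
A = 4ⁿ is O(4ⁿ)
C = eⁿ is O(eⁿ)
D = n² log(n) is O(n² log n)
B = n² + n is O(n²)

Therefore, the order from fastest to slowest is: A > C > D > B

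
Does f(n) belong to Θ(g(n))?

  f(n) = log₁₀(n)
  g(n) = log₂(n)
True

f(n) = log₁₀(n) and g(n) = log₂(n) are both O(log n).
Since they have the same asymptotic growth rate, f(n) = Θ(g(n)) is true.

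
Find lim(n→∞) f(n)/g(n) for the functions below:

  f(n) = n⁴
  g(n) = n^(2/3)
∞

Since n⁴ (O(n⁴)) grows faster than n^(2/3) (O(n^(2/3))),
the ratio f(n)/g(n) → ∞ as n → ∞.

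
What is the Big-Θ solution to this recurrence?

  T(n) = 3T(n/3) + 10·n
Θ(n log n)

Master Theorem: a = 3, b = 3, f(n) = 10·n.
Compute the critical exponent d = log₃(3) = 1.
Compare f(n) = Θ(n) against n^d:
  k = 1 = d, so f(n) = Θ(n^d) — Case 2.
  Work is balanced across levels: T(n) = Θ(n^d log n) = Θ(n log n).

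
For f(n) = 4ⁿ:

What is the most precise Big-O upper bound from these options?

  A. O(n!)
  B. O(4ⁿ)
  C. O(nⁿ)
B

f(n) = 4ⁿ is O(4ⁿ).
All listed options are valid Big-O bounds (upper bounds),
but O(4ⁿ) is the tightest (smallest valid bound).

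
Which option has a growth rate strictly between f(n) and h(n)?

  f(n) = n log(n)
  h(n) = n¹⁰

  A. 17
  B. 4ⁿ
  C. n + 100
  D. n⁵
D

We need g(n) with n log(n) = o(g(n)) and g(n) = o(n¹⁰), i.e. O(n log n) ≺ g ≺ O(n¹⁰).
Check each option:
  A. 17 — O(1) does not grow strictly faster than f(n)
  B. 4ⁿ — O(4ⁿ) does not grow strictly slower than h(n)
  C. n + 100 — O(n) does not grow strictly faster than f(n)
  D. n⁵ — O(n⁵) is strictly between O(n log n) and O(n¹⁰) ✓

Only option D (n⁵) lies strictly between.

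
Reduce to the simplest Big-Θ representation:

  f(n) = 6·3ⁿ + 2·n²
Θ(3ⁿ)

Order the terms by growth rate: 2·n² ≺ 6·3ⁿ.
The fastest-growing term 6·3ⁿ dominates as n → ∞; dropping its constant factor gives Θ(3ⁿ).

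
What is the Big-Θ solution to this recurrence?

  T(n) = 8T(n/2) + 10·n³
Θ(n³ log n)

Master Theorem: a = 8, b = 2, f(n) = 10·n³.
Compute the critical exponent d = log₂(8) = 3.
Compare f(n) = Θ(n³) against n^d:
  k = 3 = d, so f(n) = Θ(n^d) — Case 2.
  Work is balanced across levels: T(n) = Θ(n^d log n) = Θ(n³ log n).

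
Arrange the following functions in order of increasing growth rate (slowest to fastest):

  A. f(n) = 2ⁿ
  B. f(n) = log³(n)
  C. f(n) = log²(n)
C < B < A

Comparing growth rates:
C = log²(n) is O(log² n)
B = log³(n) is O(log³ n)
A = 2ⁿ is O(2ⁿ)

Therefore, the order from slowest to fastest is: C < B < A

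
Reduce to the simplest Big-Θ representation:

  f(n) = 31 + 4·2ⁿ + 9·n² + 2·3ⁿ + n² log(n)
Θ(3ⁿ)

Order the terms by growth rate: 31 ≺ 9·n² ≺ n² log(n) ≺ 4·2ⁿ ≺ 2·3ⁿ.
The fastest-growing term 2·3ⁿ dominates as n → ∞; dropping its constant factor gives Θ(3ⁿ).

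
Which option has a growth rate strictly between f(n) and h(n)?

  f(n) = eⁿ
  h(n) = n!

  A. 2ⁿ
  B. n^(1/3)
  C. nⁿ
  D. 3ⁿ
D

We need g(n) with eⁿ = o(g(n)) and g(n) = o(n!), i.e. O(eⁿ) ≺ g ≺ O(n!).
Check each option:
  A. 2ⁿ — O(2ⁿ) does not grow strictly faster than f(n)
  B. n^(1/3) — O(n^(1/3)) does not grow strictly faster than f(n)
  C. nⁿ — O(nⁿ) does not grow strictly slower than h(n)
  D. 3ⁿ — O(3ⁿ) is strictly between O(eⁿ) and O(n!) ✓

Only option D (3ⁿ) lies strictly between.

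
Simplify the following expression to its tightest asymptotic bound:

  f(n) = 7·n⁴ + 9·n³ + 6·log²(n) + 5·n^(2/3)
Θ(n⁴)

Order the terms by growth rate: 6·log²(n) ≺ 5·n^(2/3) ≺ 9·n³ ≺ 7·n⁴.
The fastest-growing term 7·n⁴ dominates as n → ∞; dropping its constant factor gives Θ(n⁴).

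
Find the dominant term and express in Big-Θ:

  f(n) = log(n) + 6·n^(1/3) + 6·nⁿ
Θ(nⁿ)

Order the terms by growth rate: log(n) ≺ 6·n^(1/3) ≺ 6·nⁿ.
The fastest-growing term 6·nⁿ dominates as n → ∞; dropping its constant factor gives Θ(nⁿ).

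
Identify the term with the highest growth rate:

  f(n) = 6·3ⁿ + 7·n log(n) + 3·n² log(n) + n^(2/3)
6·3ⁿ

Looking at each term:
  - 6·3ⁿ is O(3ⁿ)
  - 7·n log(n) is O(n log n)
  - 3·n² log(n) is O(n² log n)
  - n^(2/3) is O(n^(2/3))

The term 6·3ⁿ (O(3ⁿ)) grows fastest and dominates all others.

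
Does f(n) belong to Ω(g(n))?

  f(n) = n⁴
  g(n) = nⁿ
False

f(n) = n⁴ is O(n⁴), and g(n) = nⁿ is O(nⁿ).
Since O(n⁴) grows slower than O(nⁿ), f(n) = Ω(g(n)) is false.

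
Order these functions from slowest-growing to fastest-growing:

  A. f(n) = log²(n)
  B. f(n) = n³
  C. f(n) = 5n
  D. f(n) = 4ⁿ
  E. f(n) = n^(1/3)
A < E < C < B < D

Comparing growth rates:
A = log²(n) is O(log² n)
E = n^(1/3) is O(n^(1/3))
C = 5n is O(n)
B = n³ is O(n³)
D = 4ⁿ is O(4ⁿ)

Therefore, the order from slowest to fastest is: A < E < C < B < D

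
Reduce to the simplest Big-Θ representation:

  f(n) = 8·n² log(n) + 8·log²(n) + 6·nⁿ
Θ(nⁿ)

Order the terms by growth rate: 8·log²(n) ≺ 8·n² log(n) ≺ 6·nⁿ.
The fastest-growing term 6·nⁿ dominates as n → ∞; dropping its constant factor gives Θ(nⁿ).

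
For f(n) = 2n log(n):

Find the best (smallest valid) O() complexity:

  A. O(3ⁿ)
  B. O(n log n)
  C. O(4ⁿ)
B

f(n) = 2n log(n) is O(n log n).
All listed options are valid Big-O bounds (upper bounds),
but O(n log n) is the tightest (smallest valid bound).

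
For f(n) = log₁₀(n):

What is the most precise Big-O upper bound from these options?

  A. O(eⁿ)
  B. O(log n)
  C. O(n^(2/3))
B

f(n) = log₁₀(n) is O(log n).
All listed options are valid Big-O bounds (upper bounds),
but O(log n) is the tightest (smallest valid bound).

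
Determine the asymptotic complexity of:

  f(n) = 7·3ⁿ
O(3ⁿ)

The dominant term in 7·3ⁿ is 7·3ⁿ, which is Θ(3ⁿ).
Constants are absorbed, so the tightest bound is O(3ⁿ).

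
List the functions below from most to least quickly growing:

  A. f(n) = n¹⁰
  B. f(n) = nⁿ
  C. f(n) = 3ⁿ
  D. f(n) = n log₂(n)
B > C > A > D

Comparing growth rates:
B = nⁿ is O(nⁿ)
C = 3ⁿ is O(3ⁿ)
A = n¹⁰ is O(n¹⁰)
D = n log₂(n) is O(n log n)

Therefore, the order from fastest to slowest is: B > C > A > D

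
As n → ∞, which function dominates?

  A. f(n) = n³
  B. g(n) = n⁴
B

f(n) = n³ is O(n³), while g(n) = n⁴ is O(n⁴).
Since O(n⁴) grows faster than O(n³), g(n) dominates.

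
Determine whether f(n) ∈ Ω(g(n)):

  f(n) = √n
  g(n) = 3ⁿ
False

f(n) = √n is O(√n), and g(n) = 3ⁿ is O(3ⁿ).
Since O(√n) grows slower than O(3ⁿ), f(n) = Ω(g(n)) is false.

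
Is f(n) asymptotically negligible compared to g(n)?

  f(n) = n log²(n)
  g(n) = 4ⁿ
True

f(n) = n log²(n) is O(n log² n), and g(n) = 4ⁿ is O(4ⁿ).
Since O(n log² n) grows strictly slower than O(4ⁿ), f(n) = o(g(n)) is true.
This means lim(n→∞) f(n)/g(n) = 0.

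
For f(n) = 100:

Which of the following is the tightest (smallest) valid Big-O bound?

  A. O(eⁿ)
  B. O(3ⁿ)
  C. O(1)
C

f(n) = 100 is O(1).
All listed options are valid Big-O bounds (upper bounds),
but O(1) is the tightest (smallest valid bound).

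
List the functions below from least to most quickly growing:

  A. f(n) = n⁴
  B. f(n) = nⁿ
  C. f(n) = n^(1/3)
C < A < B

Comparing growth rates:
C = n^(1/3) is O(n^(1/3))
A = n⁴ is O(n⁴)
B = nⁿ is O(nⁿ)

Therefore, the order from slowest to fastest is: C < A < B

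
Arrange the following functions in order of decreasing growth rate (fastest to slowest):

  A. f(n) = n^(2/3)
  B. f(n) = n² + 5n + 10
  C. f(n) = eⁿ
C > B > A

Comparing growth rates:
C = eⁿ is O(eⁿ)
B = n² + 5n + 10 is O(n²)
A = n^(2/3) is O(n^(2/3))

Therefore, the order from fastest to slowest is: C > B > A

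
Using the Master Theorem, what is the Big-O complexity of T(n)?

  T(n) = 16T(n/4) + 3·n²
Θ(n² log n)

Master Theorem: a = 16, b = 4, f(n) = 3·n².
Compute the critical exponent d = log₄(16) = 2.
Compare f(n) = Θ(n²) against n^d:
  k = 2 = d, so f(n) = Θ(n^d) — Case 2.
  Work is balanced across levels: T(n) = Θ(n^d log n) = Θ(n² log n).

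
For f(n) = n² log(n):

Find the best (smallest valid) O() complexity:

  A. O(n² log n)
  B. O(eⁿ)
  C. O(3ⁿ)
A

f(n) = n² log(n) is O(n² log n).
All listed options are valid Big-O bounds (upper bounds),
but O(n² log n) is the tightest (smallest valid bound).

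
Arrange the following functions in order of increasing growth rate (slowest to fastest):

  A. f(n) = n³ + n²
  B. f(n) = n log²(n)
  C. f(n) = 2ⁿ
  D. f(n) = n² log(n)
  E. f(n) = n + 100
E < B < D < A < C

Comparing growth rates:
E = n + 100 is O(n)
B = n log²(n) is O(n log² n)
D = n² log(n) is O(n² log n)
A = n³ + n² is O(n³)
C = 2ⁿ is O(2ⁿ)

Therefore, the order from slowest to fastest is: E < B < D < A < C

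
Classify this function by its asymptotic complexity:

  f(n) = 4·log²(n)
O(log² n)

The dominant term in 4·log²(n) is 4·log²(n), which is Θ(log² n).
Constants are absorbed, so the tightest bound is O(log² n).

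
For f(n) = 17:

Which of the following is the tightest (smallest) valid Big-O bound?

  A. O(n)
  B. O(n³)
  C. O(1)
C

f(n) = 17 is O(1).
All listed options are valid Big-O bounds (upper bounds),
but O(1) is the tightest (smallest valid bound).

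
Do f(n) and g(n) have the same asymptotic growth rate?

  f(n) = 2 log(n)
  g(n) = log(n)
True

f(n) = 2 log(n) and g(n) = log(n) are both O(log n).
Since they have the same asymptotic growth rate, f(n) = Θ(g(n)) is true.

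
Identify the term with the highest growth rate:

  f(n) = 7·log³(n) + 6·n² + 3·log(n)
6·n²

Looking at each term:
  - 7·log³(n) is O(log³ n)
  - 6·n² is O(n²)
  - 3·log(n) is O(log n)

The term 6·n² (O(n²)) grows fastest and dominates all others.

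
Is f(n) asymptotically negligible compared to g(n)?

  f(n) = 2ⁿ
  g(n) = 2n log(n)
False

f(n) = 2ⁿ is O(2ⁿ), and g(n) = 2n log(n) is O(n log n).
Since O(2ⁿ) grows faster than or equal to O(n log n), f(n) = o(g(n)) is false.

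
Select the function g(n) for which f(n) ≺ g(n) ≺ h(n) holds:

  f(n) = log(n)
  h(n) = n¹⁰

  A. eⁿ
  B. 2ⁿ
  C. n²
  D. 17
C

We need g(n) with log(n) = o(g(n)) and g(n) = o(n¹⁰), i.e. O(log n) ≺ g ≺ O(n¹⁰).
Check each option:
  A. eⁿ — O(eⁿ) does not grow strictly slower than h(n)
  B. 2ⁿ — O(2ⁿ) does not grow strictly slower than h(n)
  C. n² — O(n²) is strictly between O(log n) and O(n¹⁰) ✓
  D. 17 — O(1) does not grow strictly faster than f(n)

Only option C (n²) lies strictly between.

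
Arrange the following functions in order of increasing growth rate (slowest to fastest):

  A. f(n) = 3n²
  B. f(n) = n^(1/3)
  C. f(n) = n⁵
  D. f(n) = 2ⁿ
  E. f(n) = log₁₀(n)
E < B < A < C < D

Comparing growth rates:
E = log₁₀(n) is O(log n)
B = n^(1/3) is O(n^(1/3))
A = 3n² is O(n²)
C = n⁵ is O(n⁵)
D = 2ⁿ is O(2ⁿ)

Therefore, the order from slowest to fastest is: E < B < A < C < D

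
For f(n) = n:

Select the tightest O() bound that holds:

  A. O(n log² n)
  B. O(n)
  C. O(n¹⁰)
B

f(n) = n is O(n).
All listed options are valid Big-O bounds (upper bounds),
but O(n) is the tightest (smallest valid bound).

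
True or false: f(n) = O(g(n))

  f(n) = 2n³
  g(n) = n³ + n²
True

f(n) = 2n³ and g(n) = n³ + n² are both O(n³).
Big-O permits equal growth rates (f ≤ c·g for some c), so f(n) = O(g(n)) is true.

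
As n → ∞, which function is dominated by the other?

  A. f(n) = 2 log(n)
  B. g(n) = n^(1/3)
A

f(n) = 2 log(n) is O(log n), while g(n) = n^(1/3) is O(n^(1/3)).
Since O(log n) grows slower than O(n^(1/3)), f(n) is dominated.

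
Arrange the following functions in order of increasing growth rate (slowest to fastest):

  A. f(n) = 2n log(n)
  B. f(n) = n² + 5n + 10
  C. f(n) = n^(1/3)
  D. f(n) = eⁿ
C < A < B < D

Comparing growth rates:
C = n^(1/3) is O(n^(1/3))
A = 2n log(n) is O(n log n)
B = n² + 5n + 10 is O(n²)
D = eⁿ is O(eⁿ)

Therefore, the order from slowest to fastest is: C < A < B < D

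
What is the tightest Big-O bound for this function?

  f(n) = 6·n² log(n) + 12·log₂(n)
O(n² log n)

The dominant term in 6·n² log(n) + 12·log₂(n) is 6·n² log(n), which is Θ(n² log n).
Lower-order terms (12·log₂(n)) are asymptotically negligible.
Constants are absorbed, so the tightest bound is O(n² log n).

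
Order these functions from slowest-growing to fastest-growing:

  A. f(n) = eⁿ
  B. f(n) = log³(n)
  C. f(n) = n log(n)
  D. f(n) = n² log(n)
B < C < D < A

Comparing growth rates:
B = log³(n) is O(log³ n)
C = n log(n) is O(n log n)
D = n² log(n) is O(n² log n)
A = eⁿ is O(eⁿ)

Therefore, the order from slowest to fastest is: B < C < D < A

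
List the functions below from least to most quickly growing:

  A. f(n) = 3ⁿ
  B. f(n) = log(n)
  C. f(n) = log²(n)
B < C < A

Comparing growth rates:
B = log(n) is O(log n)
C = log²(n) is O(log² n)
A = 3ⁿ is O(3ⁿ)

Therefore, the order from slowest to fastest is: B < C < A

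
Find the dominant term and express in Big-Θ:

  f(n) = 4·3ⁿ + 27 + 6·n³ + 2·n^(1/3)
Θ(3ⁿ)

Order the terms by growth rate: 27 ≺ 2·n^(1/3) ≺ 6·n³ ≺ 4·3ⁿ.
The fastest-growing term 4·3ⁿ dominates as n → ∞; dropping its constant factor gives Θ(3ⁿ).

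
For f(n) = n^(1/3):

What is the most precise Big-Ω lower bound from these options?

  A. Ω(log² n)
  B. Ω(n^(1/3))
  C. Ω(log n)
B

f(n) = n^(1/3) is Ω(n^(1/3)).
All listed options are valid Big-Ω bounds (lower bounds),
but Ω(n^(1/3)) is the tightest (largest valid bound).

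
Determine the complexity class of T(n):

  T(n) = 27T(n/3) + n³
Θ(n³ log n)

Master Theorem: a = 27, b = 3, f(n) = n³.
Compute the critical exponent d = log₃(27) = 3.
Compare f(n) = Θ(n³) against n^d:
  k = 3 = d, so f(n) = Θ(n^d) — Case 2.
  Work is balanced across levels: T(n) = Θ(n^d log n) = Θ(n³ log n).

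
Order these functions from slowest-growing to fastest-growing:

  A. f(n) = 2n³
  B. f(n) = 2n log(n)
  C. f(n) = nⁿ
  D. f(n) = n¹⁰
B < A < D < C

Comparing growth rates:
B = 2n log(n) is O(n log n)
A = 2n³ is O(n³)
D = n¹⁰ is O(n¹⁰)
C = nⁿ is O(nⁿ)

Therefore, the order from slowest to fastest is: B < A < D < C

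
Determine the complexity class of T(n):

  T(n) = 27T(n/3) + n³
Θ(n³ log n)

Master Theorem: a = 27, b = 3, f(n) = n³.
Compute the critical exponent d = log₃(27) = 3.
Compare f(n) = Θ(n³) against n^d:
  k = 3 = d, so f(n) = Θ(n^d) — Case 2.
  Work is balanced across levels: T(n) = Θ(n^d log n) = Θ(n³ log n).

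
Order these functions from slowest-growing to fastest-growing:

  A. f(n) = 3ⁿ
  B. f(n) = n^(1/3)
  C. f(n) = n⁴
B < C < A

Comparing growth rates:
B = n^(1/3) is O(n^(1/3))
C = n⁴ is O(n⁴)
A = 3ⁿ is O(3ⁿ)

Therefore, the order from slowest to fastest is: B < C < A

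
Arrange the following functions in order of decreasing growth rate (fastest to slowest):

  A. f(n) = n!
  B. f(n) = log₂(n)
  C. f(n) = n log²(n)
A > C > B

Comparing growth rates:
A = n! is O(n!)
C = n log²(n) is O(n log² n)
B = log₂(n) is O(log n)

Therefore, the order from fastest to slowest is: A > C > B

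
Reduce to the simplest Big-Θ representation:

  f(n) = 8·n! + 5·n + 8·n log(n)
Θ(n!)

Order the terms by growth rate: 5·n ≺ 8·n log(n) ≺ 8·n!.
The fastest-growing term 8·n! dominates as n → ∞; dropping its constant factor gives Θ(n!).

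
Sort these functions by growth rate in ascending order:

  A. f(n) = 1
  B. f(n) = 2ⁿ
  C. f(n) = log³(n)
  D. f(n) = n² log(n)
A < C < D < B

Comparing growth rates:
A = 1 is O(1)
C = log³(n) is O(log³ n)
D = n² log(n) is O(n² log n)
B = 2ⁿ is O(2ⁿ)

Therefore, the order from slowest to fastest is: A < C < D < B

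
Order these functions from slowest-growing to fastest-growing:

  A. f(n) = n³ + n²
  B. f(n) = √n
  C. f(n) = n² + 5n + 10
B < C < A

Comparing growth rates:
B = √n is O(√n)
C = n² + 5n + 10 is O(n²)
A = n³ + n² is O(n³)

Therefore, the order from slowest to fastest is: B < C < A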